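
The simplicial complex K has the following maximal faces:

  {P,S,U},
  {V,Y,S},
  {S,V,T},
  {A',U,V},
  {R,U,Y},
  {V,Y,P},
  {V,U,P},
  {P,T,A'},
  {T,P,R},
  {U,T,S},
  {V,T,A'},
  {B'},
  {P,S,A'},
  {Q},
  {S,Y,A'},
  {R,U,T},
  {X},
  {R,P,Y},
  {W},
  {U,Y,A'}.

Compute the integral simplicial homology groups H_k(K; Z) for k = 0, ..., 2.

Order the vertices as P < Q < R < S < T < U < V < W < X < Y < A' < B'. Listing each simplex with vertices in this order, K has dimension 2 with simplices:

  0-simplices (12): [P], [Q], [R], [S], [T], [U], [V], [W], [X], [Y], [A'], [B']
  1-simplices (24): (24 of them)
  2-simplices (16): [P,R,T], [P,R,Y], [P,S,U], [P,S,A'], [P,T,A'], [P,U,V], [P,V,Y], [R,T,U], [R,U,Y], [S,T,U], [S,T,V], [S,V,Y], [S,Y,A'], [T,V,A'], [U,V,A'], [U,Y,A']

so the chain groups are C_0 ≅ Z^12, C_1 ≅ Z^24, C_2 ≅ Z^16.

∂_1: C_1 → C_0 is given by ∂[p,q] = [q] − [p].
The 12×24 boundary matrix has rank 7 and Smith normal form diag(1,1,1,1,1,1,1).

∂_2: C_2 → C_1 acts by ∂[p,q,r] = [q,r] − [p,r] + [p,q]. For instance
  ∂[S,Y,A'] = [Y,A'] − [S,A'] + [S,Y],
  ∂[S,V,Y] = [V,Y] − [S,Y] + [S,V].
The 24×16 boundary matrix has rank 15 and Smith normal form diag(1,1,1,1,1,1,1,1,1,1,1,1,1,1,1).

Computing H_k = (kernel of ∂_k) / (image of ∂_{k+1}):

  H_0: rank C_0 − rank ∂_1 = 12 − 7 = 5, and the invariant factors of ∂_1 are all 1, so H_0 ≅ Z^5.
  H_1: rank ker ∂_1 − rank ∂_2 = (24 − 7) − 15 = 2, and the invariant factors of ∂_2 are all 1, so H_1 ≅ Z^2.
  H_2: rank ker ∂_2 − rank ∂_3 = (16 − 15) − 0 = 1, and there is no ∂_3, so H_2 ≅ Z.

H_0 = Z^5,  H_1 = Z^2,  H_2 = Z.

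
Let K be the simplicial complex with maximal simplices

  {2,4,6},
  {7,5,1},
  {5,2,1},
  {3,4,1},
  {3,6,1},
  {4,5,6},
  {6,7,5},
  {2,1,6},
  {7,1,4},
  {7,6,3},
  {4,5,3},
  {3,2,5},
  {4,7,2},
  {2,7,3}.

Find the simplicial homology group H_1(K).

H_1 = Z^2.

Take the total order 1 < 2 < 3 < 4 < 5 < 6 < 7 on the vertex set. Then K (dimension 2) consists of the simplices:

  0-simplices (7): [1], [2], [3], [4], [5], [6], [7]
  1-simplices (21): [1,2], [1,3], [1,4], [1,5], [1,6], [1,7], [2,3], [2,4], [2,5], [2,6], [2,7], [3,4], [3,5], [3,6], [3,7], [4,5], [4,6], [4,7], [5,6], [5,7], [6,7]
  2-simplices (14): [1,2,5], [1,2,6], [1,3,4], [1,3,6], [1,4,7], [1,5,7], [2,3,5], [2,3,7], [2,4,6], [2,4,7], [3,4,5], [3,6,7], [4,5,6], [5,6,7]

Hence C_0 ≅ Z^7, C_1 ≅ Z^21, C_2 ≅ Z^14.

The boundary map ∂_1: C_1 → C_0 maps an edge to its endpoints' difference, ∂[p,q] = q − p. For instance
  ∂[1,2] = [2] − [1].
This gives a 7×21 integer matrix of rank 6; reducing to Smith normal form yields diagonal entries (1,1,1,1,1,1).

Boundary ∂_2: C_2 → C_1 maps a triangle to the signed sum of its edges. For instance
  ∂[1,3,4] = [3,4] − [1,4] + [1,3],
  ∂[5,6,7] = [6,7] − [5,7] + [5,6].
As a 21×14 matrix over Z this has rank 13, with invariant factors (1,1,1,1,1,1,1,1,1,1,1,1,1).

From H_k ≅ ker(∂_k) / im(∂_{k+1}) we obtain:

  H_1: rank ker ∂_1 − rank ∂_2 = (21 − 6) − 13 = 2, and the invariant factors of ∂_2 are all 1, so H_1 = Z^2.

(K is a triangulation of the torus T^2.)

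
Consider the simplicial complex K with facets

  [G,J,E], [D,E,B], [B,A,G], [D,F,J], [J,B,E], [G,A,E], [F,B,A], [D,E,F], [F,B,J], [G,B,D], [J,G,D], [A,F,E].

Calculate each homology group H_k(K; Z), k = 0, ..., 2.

H_0 ≅ Z,  H_1 ≅ Z/2Z,  H_2 = 0.

K has 7 vertices, 18 edges, 12 triangles.
rank ∂_0 = 0, rank ∂_1 = 6 ⇒ b_0 = 7 − 0 − 6 = 1; all invariant factors of ∂_1 are 1 so no torsion. So H_0 = Z.
rank ∂_1 = 6, rank ∂_2 = 12 ⇒ b_1 = 18 − 6 − 12 = 0; ∂_2 has invariant factor(s) [2] giving torsion. So H_1 = Z/2Z.
rank ∂_2 = 12, rank ∂_3 = 0 ⇒ b_2 = 12 − 12 − 0 = 0. So H_2 = 0.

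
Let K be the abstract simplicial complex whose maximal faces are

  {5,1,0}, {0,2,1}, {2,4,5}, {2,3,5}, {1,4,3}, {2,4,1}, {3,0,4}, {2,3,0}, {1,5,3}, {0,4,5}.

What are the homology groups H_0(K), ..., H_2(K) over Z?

H_0 ≅ Z,  H_1 ≅ Z_2,  H_2 = 0.

Take the total order 0 < 1 < 2 < 3 < 4 < 5 on the vertex set. Then K (dimension 2) consists of the simplices:

  0-simplices (6): [0], [1], [2], [3], [4], [5]
  1-simplices (15): [0,1], [0,2], [0,3], [0,4], [0,5], [1,2], [1,3], [1,4], [1,5], [2,3], [2,4], [2,5], [3,4], [3,5], [4,5]
  2-simplices (10): [0,1,2], [0,1,5], [0,2,3], [0,3,4], [0,4,5], [1,2,4], [1,3,4], [1,3,5], [2,3,5], [2,4,5]

giving chain groups C_0 ≅ Z^6, C_1 ≅ Z^15, C_2 ≅ Z^10.

∂_1: C_1 → C_0 is given by ∂[p,q] = [q] − [p].
The 6×15 boundary matrix has rank 5 and Smith normal form diag(1,1,1,1,1).

∂_2: C_2 → C_1 sends each 2-simplex [p,q,r] to [q,r] − [p,r] + [p,q]. For instance
  ∂[0,4,5] = [4,5] − [0,5] + [0,4],
  ∂[0,3,4] = [3,4] − [0,4] + [0,3].
This gives a 15×10 integer matrix of rank 10; reducing to Smith normal form yields diagonal entries (1,1,1,1,1,1,1,1,1,2).

Reading off H_k = ker ∂_k / im ∂_{k+1}:

  H_0: rank C_0 − rank ∂_1 = 6 − 5 = 1, and the invariant factors of ∂_1 are all 1, so H_0 ≅ Z.
  H_1: rank ker ∂_1 − rank ∂_2 = (15 − 5) − 10 = 0, and ∂_2 has invariant factor 2 > 1, so H_1 ≅ Z_2.
  H_2: rank ker ∂_2 − rank ∂_3 = (10 − 10) − 0 = 0, and there is no ∂_3, so H_2 ≅ 0.

As a check, the Euler characteristic is 6 − 15 + 10 = 1, which agrees with 1 − 0 + 0 = 1.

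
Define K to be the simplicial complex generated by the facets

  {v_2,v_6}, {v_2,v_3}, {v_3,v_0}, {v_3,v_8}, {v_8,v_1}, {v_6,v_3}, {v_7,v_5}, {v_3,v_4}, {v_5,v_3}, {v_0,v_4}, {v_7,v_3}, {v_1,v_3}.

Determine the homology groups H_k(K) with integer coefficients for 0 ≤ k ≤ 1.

Fix the vertex order v_0 < v_1 < v_2 < v_3 < v_4 < v_5 < v_6 < v_7 < v_8 and write every simplex with vertices in increasing order. Then dim K = 1 and the simplices of K are:

  0-simplices (9): [v_0], [v_1], [v_2], [v_3], [v_4], [v_5], [v_6], [v_7], [v_8]
  1-simplices (12): [v_0,v_3], [v_0,v_4], [v_1,v_3], [v_1,v_8], [v_2,v_3], [v_2,v_6], [v_3,v_4], [v_3,v_5], [v_3,v_6], [v_3,v_7], [v_3,v_8], [v_5,v_7]

Hence C_0 ≅ Z^9, C_1 ≅ Z^12.

∂_1: C_1 → C_0 sends each edge [p,q] (with p < q) to q − p. For instance
  ∂[v_0,v_3] = [v_3] − [v_0].
As a 9×12 matrix over Z this has rank 8, with invariant factors (1,1,1,1,1,1,1,1).

From H_k ≅ ker(∂_k) / im(∂_{k+1}) we obtain:

  H_0: rank C_0 − rank ∂_1 = 9 − 8 = 1, and the invariant factors of ∂_1 are all 1, so H_0 = Z.
  H_1: rank ker ∂_1 − rank ∂_2 = (12 − 8) − 0 = 4, and there is no ∂_2, so H_1 = Z^4.

(K is a triangulation of a wedge of 4 circles.)

H_0 = Z,  H_1 = Z^4.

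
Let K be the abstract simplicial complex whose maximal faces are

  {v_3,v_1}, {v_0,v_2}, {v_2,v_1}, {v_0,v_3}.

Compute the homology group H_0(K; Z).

Fix the vertex order v_0 < v_1 < v_2 < v_3 and write every simplex with vertices in increasing order. Then dim K = 1 and the simplices of K are:

  0-simplices (4): [v_0], [v_1], [v_2], [v_3]
  1-simplices (4): [v_0,v_2], [v_0,v_3], [v_1,v_2], [v_1,v_3]

so the chain groups are C_0 ≅ Z^4, C_1 ≅ Z^4.

Boundary ∂_1: C_1 → C_0 is given by ∂[p,q] = [q] − [p].
The 4×4 boundary matrix has rank 3 and Smith normal form diag(1,1,1).

Computing H_k = (kernel of ∂_k) / (image of ∂_{k+1}):

  H_0: rank C_0 − rank ∂_1 = 4 − 3 = 1, and the invariant factors of ∂_1 are all 1, so H_0 = Z.

(K is a triangulation of the circle S^1.)

H_0 ≅ Z.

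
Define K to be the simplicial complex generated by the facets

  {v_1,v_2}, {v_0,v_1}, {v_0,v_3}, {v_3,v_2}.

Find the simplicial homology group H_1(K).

Take the total order v_0 < v_1 < v_2 < v_3 on the vertex set. Then K (dimension 1) consists of the simplices:

  0-simplices (4): [v_0], [v_1], [v_2], [v_3]
  1-simplices (4): [v_0,v_1], [v_0,v_3], [v_1,v_2], [v_2,v_3]

so the chain groups are C_0 ≅ Z^4, C_1 ≅ Z^4.

∂_1: C_1 → C_0 is given by ∂[p,q] = [q] − [p]. For instance
  ∂[v_0,v_3] = [v_3] − [v_0].
The resulting 4×4 matrix has rank 3, and its Smith normal form has invariant factors (1,1,1).

Reading off H_k = ker ∂_k / im ∂_{k+1}:

  H_1: rank ker ∂_1 − rank ∂_2 = (4 − 3) − 0 = 1, and there is no ∂_2, so H_1 ≅ Z.

(K is a triangulation of the circle S^1.)

H_1 ≅ Z.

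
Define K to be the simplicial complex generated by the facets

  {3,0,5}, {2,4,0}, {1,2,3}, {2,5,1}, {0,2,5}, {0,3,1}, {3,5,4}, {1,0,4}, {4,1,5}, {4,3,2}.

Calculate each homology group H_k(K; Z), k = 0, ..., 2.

H_0 = Z,  H_1 = Z/2,  H_2 = 0.

Order the vertices as 0 < 1 < 2 < 3 < 4 < 5. Listing each simplex with vertices in this order, K has dimension 2 with simplices:

  0-simplices (6): [0], [1], [2], [3], [4], [5]
  1-simplices (15): [0,1], [0,2], [0,3], [0,4], [0,5], [1,2], [1,3], [1,4], [1,5], [2,3], [2,4], [2,5], [3,4], [3,5], [4,5]
  2-simplices (10): [0,1,3], [0,1,4], [0,2,4], [0,2,5], [0,3,5], [1,2,3], [1,2,5], [1,4,5], [2,3,4], [3,4,5]

Hence C_0 ≅ Z^6, C_1 ≅ Z^15, C_2 ≅ Z^10.

Boundary ∂_1: C_1 → C_0 is given by ∂[p,q] = [q] − [p]. For instance
  ∂[1,5] = [5] − [1].
This gives a 6×15 integer matrix of rank 5; reducing to Smith normal form yields diagonal entries (1,1,1,1,1).

∂_2: C_2 → C_1 sends each 2-simplex [p,q,r] to [q,r] − [p,r] + [p,q]. For instance
  ∂[1,2,3] = [2,3] − [1,3] + [1,2],
  ∂[0,3,5] = [3,5] − [0,5] + [0,3].
The resulting 15×10 matrix has rank 10, and its Smith normal form has invariant factors (1,1,1,1,1,1,1,1,1,2).

Now H_k = ker ∂_k / im ∂_{k+1}, so:

  H_0: rank C_0 − rank ∂_1 = 6 − 5 = 1, and the invariant factors of ∂_1 are all 1, so H_0 ≅ Z.
  H_1: rank ker ∂_1 − rank ∂_2 = (15 − 5) − 10 = 0, and ∂_2 has invariant factor 2 > 1, so H_1 ≅ Z/2.
  H_2: rank ker ∂_2 − rank ∂_3 = (10 − 10) − 0 = 0, and there is no ∂_3, so H_2 ≅ 0.

(K is a triangulation of the real projective plane RP^2.)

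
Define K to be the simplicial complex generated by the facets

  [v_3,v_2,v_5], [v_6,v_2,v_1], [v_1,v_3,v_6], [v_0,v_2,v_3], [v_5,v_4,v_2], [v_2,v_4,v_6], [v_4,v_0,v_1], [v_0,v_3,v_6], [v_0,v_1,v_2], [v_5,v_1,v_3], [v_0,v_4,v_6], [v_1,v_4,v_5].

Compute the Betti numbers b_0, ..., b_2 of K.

b_0 = 1, b_1 = 0, b_2 = 0.

Take the total order v_0 < v_1 < v_2 < v_3 < v_4 < v_5 < v_6 on the vertex set. Then K (dimension 2) consists of the simplices:

  0-simplices (7): [v_0], [v_1], [v_2], [v_3], [v_4], [v_5], [v_6]
  1-simplices (18): (18 of them)
  2-simplices (12): (12 of them)

Hence C_0 ≅ Z^7, C_1 ≅ Z^18, C_2 ≅ Z^12.

Boundary ∂_1: C_1 → C_0 is given by ∂[p,q] = [q] − [p]. For instance
  ∂[v_1,v_4] = [v_4] − [v_1].
This gives a 7×18 integer matrix of rank 6; reducing to Smith normal form yields diagonal entries (1,1,1,1,1,1).

∂_2: C_2 → C_1 sends each 2-simplex [p,q,r] to [q,r] − [p,r] + [p,q]. For instance
  ∂[v_2,v_4,v_6] = [v_4,v_6] − [v_2,v_6] + [v_2,v_4],
  ∂[v_0,v_1,v_4] = [v_1,v_4] − [v_0,v_4] + [v_0,v_1].
As a 18×12 matrix over Z this has rank 12, with invariant factors (1,1,1,1,1,1,1,1,1,1,1,2).

From H_k ≅ ker(∂_k) / im(∂_{k+1}) we obtain:

  H_0: rank C_0 − rank ∂_1 = 7 − 6 = 1, and the invariant factors of ∂_1 are all 1, so H_0 ≅ Z.
  H_1: rank ker ∂_1 − rank ∂_2 = (18 − 6) − 12 = 0, and ∂_2 has invariant factor 2 > 1, so H_1 ≅ Z_2.
  H_2: rank ker ∂_2 − rank ∂_3 = (12 − 12) − 0 = 0, and there is no ∂_3, so H_2 ≅ 0.

Hence the Betti numbers are b_0 = 1, b_1 = 0, b_2 = 0.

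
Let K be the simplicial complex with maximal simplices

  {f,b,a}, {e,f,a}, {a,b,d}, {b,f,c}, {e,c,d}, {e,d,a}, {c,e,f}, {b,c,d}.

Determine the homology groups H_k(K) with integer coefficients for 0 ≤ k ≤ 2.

H_0 = Z,  H_1 = 0,  H_2 = Z.

We work with the vertex ordering a < b < c < d < e < f. The simplices of K, each written with vertices in increasing order, are:

  0-simplices (6): a, b, c, d, e, f
  1-simplices (12): ab, ad, ae, af, bc, bd, bf, cd, ce, cf, de, ef
  2-simplices (8): abd, abf, ade, aef, bcd, bcf, cde, cef

Hence C_0 ≅ Z^6, C_1 ≅ Z^12, C_2 ≅ Z^8.

∂_1: C_1 → C_0 sends each edge [p,q] (with p < q) to q − p.
The 6×12 boundary matrix has rank 5 and Smith normal form diag(1,1,1,1,1).

The boundary map ∂_2: C_2 → C_1 sends each 2-simplex [p,q,r] to [q,r] − [p,r] + [p,q]. For instance
  ∂bcf = cf − bf + bc,
  ∂abf = bf − af + ab.
The resulting 12×8 matrix has rank 7, and its Smith normal form has invariant factors (1,1,1,1,1,1,1).

Computing H_k = (kernel of ∂_k) / (image of ∂_{k+1}):

  H_0: rank C_0 − rank ∂_1 = 6 − 5 = 1, and the invariant factors of ∂_1 are all 1, so H_0 = Z.
  H_1: rank ker ∂_1 − rank ∂_2 = (12 − 5) − 7 = 0, and the invariant factors of ∂_2 are all 1, so H_1 = 0.
  H_2: rank ker ∂_2 − rank ∂_3 = (8 − 7) − 0 = 1, and there is no ∂_3, so H_2 = Z.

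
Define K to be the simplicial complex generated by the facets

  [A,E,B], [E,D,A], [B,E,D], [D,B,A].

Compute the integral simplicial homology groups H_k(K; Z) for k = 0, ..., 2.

K has 4 vertices, 6 edges, 4 triangles.
rank ∂_0 = 0, rank ∂_1 = 3 ⇒ b_0 = 4 − 0 − 3 = 1; all invariant factors of ∂_1 are 1 so no torsion. So H_0 ≅ Z.
rank ∂_1 = 3, rank ∂_2 = 3 ⇒ b_1 = 6 − 3 − 3 = 0; all invariant factors of ∂_2 are 1 so no torsion. So H_1 ≅ 0.
rank ∂_2 = 3, rank ∂_3 = 0 ⇒ b_2 = 4 − 3 − 0 = 1. So H_2 ≅ Z.

H_0 = Z,  H_1 = 0,  H_2 = Z.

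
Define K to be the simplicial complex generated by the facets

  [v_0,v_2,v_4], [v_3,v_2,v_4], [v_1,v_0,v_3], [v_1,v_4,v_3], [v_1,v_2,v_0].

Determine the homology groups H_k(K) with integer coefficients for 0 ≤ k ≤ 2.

H_0 = Z,  H_1 = Z,  H_2 = 0.

We work with the vertex ordering v_0 < v_1 < v_2 < v_3 < v_4. The simplices of K, each written with vertices in increasing order, are:

  0-simplices (5): [v_0], [v_1], [v_2], [v_3], [v_4]
  1-simplices (10): [v_0,v_1], [v_0,v_2], [v_0,v_3], [v_0,v_4], [v_1,v_2], [v_1,v_3], [v_1,v_4], [v_2,v_3], [v_2,v_4], [v_3,v_4]
  2-simplices (5): [v_0,v_1,v_2], [v_0,v_1,v_3], [v_0,v_2,v_4], [v_1,v_3,v_4], [v_2,v_3,v_4]

giving chain groups C_0 ≅ Z^5, C_1 ≅ Z^10, C_2 ≅ Z^5.

Boundary ∂_1: C_1 → C_0 maps an edge to its endpoints' difference, ∂[p,q] = q − p. For instance
  ∂[v_0,v_1] = [v_1] − [v_0].
This gives a 5×10 integer matrix of rank 4; reducing to Smith normal form yields diagonal entries (1,1,1,1).

Boundary ∂_2: C_2 → C_1 sends each 2-simplex [p,q,r] to [q,r] − [p,r] + [p,q]. For instance
  ∂[v_0,v_1,v_2] = [v_1,v_2] − [v_0,v_2] + [v_0,v_1],
  ∂[v_1,v_3,v_4] = [v_3,v_4] − [v_1,v_4] + [v_1,v_3].
As a 10×5 matrix over Z this has rank 5, with invariant factors (1,1,1,1,1).

Now H_k = ker ∂_k / im ∂_{k+1}, so:

  H_0: rank C_0 − rank ∂_1 = 5 − 4 = 1, and the invariant factors of ∂_1 are all 1, so H_0 = Z.
  H_1: rank ker ∂_1 − rank ∂_2 = (10 − 4) − 5 = 1, and the invariant factors of ∂_2 are all 1, so H_1 = Z.
  H_2: rank ker ∂_2 − rank ∂_3 = (5 − 5) − 0 = 0, and there is no ∂_3, so H_2 = 0.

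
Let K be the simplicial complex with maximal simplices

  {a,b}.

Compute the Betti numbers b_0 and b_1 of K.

Take the total order a < b on the vertex set. Then K (dimension 1) consists of the simplices:

  0-simplices (2): a, b
  1-simplices (1): ab

giving chain groups C_0 ≅ Z^2, C_1 ≅ Z^1.

∂_1: C_1 → C_0 maps an edge to its endpoints' difference, ∂[p,q] = q − p. For instance
  ∂ab = b − a.
As a 2×1 matrix over Z this has rank 1, with invariant factors (1).

From H_k ≅ ker(∂_k) / im(∂_{k+1}) we obtain:

  H_0: rank C_0 − rank ∂_1 = 2 − 1 = 1, and the invariant factors of ∂_1 are all 1, so H_0 ≅ Z.
  H_1: rank ker ∂_1 − rank ∂_2 = (1 − 1) − 0 = 0, and there is no ∂_2, so H_1 ≅ 0.

As a check, the Euler characteristic is 2 − 1 = 1, which agrees with 1 − 0 = 1.

Hence the Betti numbers are b_0 = 1, b_1 = 0.

b_0 = 1, b_1 = 0.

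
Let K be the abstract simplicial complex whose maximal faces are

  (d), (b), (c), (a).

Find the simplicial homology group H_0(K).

Order the vertices as a < b < c < d. Listing each simplex with vertices in this order, K has dimension 0 with simplices:

  0-simplices (4): a, b, c, d

Hence C_0 ≅ Z^4.

Computing H_k = (kernel of ∂_k) / (image of ∂_{k+1}):

  H_0: rank C_0 − rank ∂_1 = 4 − 0 = 4, and there is no ∂_1, so H_0 ≅ Z^4.

H_0 ≅ Z^4.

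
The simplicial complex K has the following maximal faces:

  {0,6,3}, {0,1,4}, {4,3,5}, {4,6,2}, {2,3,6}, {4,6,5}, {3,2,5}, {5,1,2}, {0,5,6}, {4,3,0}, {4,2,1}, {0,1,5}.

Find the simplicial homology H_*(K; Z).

Take the total order 0 < 1 < 2 < 3 < 4 < 5 < 6 on the vertex set. Then K (dimension 2) consists of the simplices:

  0-simplices (7): [0], [1], [2], [3], [4], [5], [6]
  1-simplices (18): [0,1], [0,3], [0,4], [0,5], [0,6], [1,2], [1,4], [1,5], [2,3], [2,4], [2,5], [2,6], [3,4], [3,5], [3,6], [4,5], [4,6], [5,6]
  2-simplices (12): [0,1,4], [0,1,5], [0,3,4], [0,3,6], [0,5,6], [1,2,4], [1,2,5], [2,3,5], [2,3,6], [2,4,6], [3,4,5], [4,5,6]

Hence C_0 ≅ Z^7, C_1 ≅ Z^18, C_2 ≅ Z^12.

Boundary ∂_1: C_1 → C_0 is given by ∂[p,q] = [q] − [p]. For instance
  ∂[2,6] = [6] − [2].
This gives a 7×18 integer matrix of rank 6; reducing to Smith normal form yields diagonal entries (1,1,1,1,1,1).

Boundary ∂_2: C_2 → C_1 maps a triangle to the signed sum of its edges. For instance
  ∂[1,2,5] = [2,5] − [1,5] + [1,2],
  ∂[0,3,6] = [3,6] − [0,6] + [0,3].
This gives a 18×12 integer matrix of rank 12; reducing to Smith normal form yields diagonal entries (1,1,1,1,1,1,1,1,1,1,1,2).

Reading off H_k = ker ∂_k / im ∂_{k+1}:

  H_0: rank C_0 − rank ∂_1 = 7 − 6 = 1, and the invariant factors of ∂_1 are all 1, so H_0 ≅ Z.
  H_1: rank ker ∂_1 − rank ∂_2 = (18 − 6) − 12 = 0, and ∂_2 has invariant factor 2 > 1, so H_1 ≅ Z_2.
  H_2: rank ker ∂_2 − rank ∂_3 = (12 − 12) − 0 = 0, and there is no ∂_3, so H_2 ≅ 0.

(K is a triangulation of the real projective plane RP^2.)

H_0 ≅ Z,  H_1 ≅ Z_2,  H_2 = 0.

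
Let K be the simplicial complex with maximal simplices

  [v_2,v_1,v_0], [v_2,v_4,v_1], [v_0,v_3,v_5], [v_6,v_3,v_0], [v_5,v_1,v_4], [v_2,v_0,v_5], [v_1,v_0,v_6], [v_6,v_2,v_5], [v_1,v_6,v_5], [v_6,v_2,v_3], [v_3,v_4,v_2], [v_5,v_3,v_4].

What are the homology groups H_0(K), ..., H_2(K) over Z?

H_0 ≅ Z,  H_1 ≅ Z_2,  H_2 = 0.

K has 7 vertices, 18 edges, 12 triangles.
rank ∂_0 = 0, rank ∂_1 = 6 ⇒ b_0 = 7 − 0 − 6 = 1; all invariant factors of ∂_1 are 1 so no torsion. So H_0 ≅ Z.
rank ∂_1 = 6, rank ∂_2 = 12 ⇒ b_1 = 18 − 6 − 12 = 0; ∂_2 has invariant factor(s) [2] giving torsion. So H_1 ≅ Z_2.
rank ∂_2 = 12, rank ∂_3 = 0 ⇒ b_2 = 12 − 12 − 0 = 0. So H_2 ≅ 0.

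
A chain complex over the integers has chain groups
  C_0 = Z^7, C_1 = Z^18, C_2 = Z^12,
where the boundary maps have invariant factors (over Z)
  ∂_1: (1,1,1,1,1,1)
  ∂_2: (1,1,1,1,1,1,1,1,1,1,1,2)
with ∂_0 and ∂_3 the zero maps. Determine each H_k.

H_0: b_0 = 7 − 0 − 6 = 1; torsion from ∂_1 factors > 1: none. So H_0 = Z.
H_1: b_1 = 18 − 6 − 12 = 0; torsion from ∂_2 factors > 1: [2]. So H_1 = Z_2.
H_2: b_2 = 12 − 12 − 0 = 0; torsion from ∂_3 factors > 1: none. So H_2 = 0.

H_0 = Z,  H_1 = Z_2,  H_2 = 0.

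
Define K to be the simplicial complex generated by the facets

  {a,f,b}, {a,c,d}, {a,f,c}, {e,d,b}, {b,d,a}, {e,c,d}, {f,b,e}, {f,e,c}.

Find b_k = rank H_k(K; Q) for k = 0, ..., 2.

b_0 = 1, b_1 = 0, b_2 = 1.

Order the vertices as a < b < c < d < e < f. Listing each simplex with vertices in this order, K has dimension 2 with simplices:

  0-simplices (6): a, b, c, d, e, f
  1-simplices (12): ab, ac, ad, af, bd, be, bf, cd, ce, cf, de, ef
  2-simplices (8): abd, abf, acd, acf, bde, bef, cde, cef

Hence C_0 ≅ Z^6, C_1 ≅ Z^12, C_2 ≅ Z^8.

Boundary ∂_1: C_1 → C_0 maps an edge to its endpoints' difference, ∂[p,q] = q − p.
The resulting 6×12 matrix has rank 5, and its Smith normal form has invariant factors (1,1,1,1,1).

Boundary ∂_2: C_2 → C_1 acts by ∂[p,q,r] = [q,r] − [p,r] + [p,q]. For instance
  ∂acd = cd − ad + ac,
  ∂bef = ef − bf + be.
As a 12×8 matrix over Z this has rank 7, with invariant factors (1,1,1,1,1,1,1).

Now H_k = ker ∂_k / im ∂_{k+1}, so:

  H_0: rank C_0 − rank ∂_1 = 6 − 5 = 1, and the invariant factors of ∂_1 are all 1, so H_0 ≅ Z.
  H_1: rank ker ∂_1 − rank ∂_2 = (12 − 5) − 7 = 0, and the invariant factors of ∂_2 are all 1, so H_1 ≅ 0.
  H_2: rank ker ∂_2 − rank ∂_3 = (8 − 7) − 0 = 1, and there is no ∂_3, so H_2 ≅ Z.

Hence the Betti numbers are b_0 = 1, b_1 = 0, b_2 = 1.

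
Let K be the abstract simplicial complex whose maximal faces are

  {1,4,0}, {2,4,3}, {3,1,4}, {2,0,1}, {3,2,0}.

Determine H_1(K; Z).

K has 5 vertices, 10 edges, 5 triangles.
rank ∂_1 = 4, rank ∂_2 = 5 ⇒ b_1 = 10 − 4 − 5 = 1; all invariant factors of ∂_2 are 1 so no torsion. So H_1 ≅ Z.

H_1 ≅ Z.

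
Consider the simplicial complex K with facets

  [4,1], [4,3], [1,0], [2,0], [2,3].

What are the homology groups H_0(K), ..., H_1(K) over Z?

H_0 ≅ Z,  H_1 ≅ Z.

Fix the vertex order 0 < 1 < 2 < 3 < 4 and write every simplex with vertices in increasing order. Then dim K = 1 and the simplices of K are:

  0-simplices (5): [0], [1], [2], [3], [4]
  1-simplices (5): [0,1], [0,2], [1,4], [2,3], [3,4]

so the chain groups are C_0 ≅ Z^5, C_1 ≅ Z^5.

∂_1: C_1 → C_0 maps an edge to its endpoints' difference, ∂[p,q] = q − p. For instance
  ∂[0,1] = [1] − [0].
As a 5×5 matrix over Z this has rank 4, with invariant factors (1,1,1,1).

From H_k ≅ ker(∂_k) / im(∂_{k+1}) we obtain:

  H_0: rank C_0 − rank ∂_1 = 5 − 4 = 1, and the invariant factors of ∂_1 are all 1, so H_0 = Z.
  H_1: rank ker ∂_1 − rank ∂_2 = (5 − 4) − 0 = 1, and there is no ∂_2, so H_1 = Z.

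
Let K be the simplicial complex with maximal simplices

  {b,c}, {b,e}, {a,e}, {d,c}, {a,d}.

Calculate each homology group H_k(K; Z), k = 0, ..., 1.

H_0 = Z,  H_1 = Z.

We work with the vertex ordering a < b < c < d < e. The simplices of K, each written with vertices in increasing order, are:

  0-simplices (5): a, b, c, d, e
  1-simplices (5): ad, ae, bc, be, cd

Hence C_0 ≅ Z^5, C_1 ≅ Z^5.

The boundary map ∂_1: C_1 → C_0 maps an edge to its endpoints' difference, ∂[p,q] = q − p. For instance
  ∂cd = d − c.
This gives a 5×5 integer matrix of rank 4; reducing to Smith normal form yields diagonal entries (1,1,1,1).

From H_k ≅ ker(∂_k) / im(∂_{k+1}) we obtain:

  H_0: rank C_0 − rank ∂_1 = 5 − 4 = 1, and the invariant factors of ∂_1 are all 1, so H_0 ≅ Z.
  H_1: rank ker ∂_1 − rank ∂_2 = (5 − 4) − 0 = 1, and there is no ∂_2, so H_1 ≅ Z.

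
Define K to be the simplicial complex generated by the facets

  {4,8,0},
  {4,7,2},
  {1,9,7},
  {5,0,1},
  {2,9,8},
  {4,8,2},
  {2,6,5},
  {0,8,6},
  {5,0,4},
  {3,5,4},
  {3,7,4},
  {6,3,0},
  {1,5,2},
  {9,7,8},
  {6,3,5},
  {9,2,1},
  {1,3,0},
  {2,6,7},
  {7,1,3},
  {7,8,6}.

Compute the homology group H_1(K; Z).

Take the total order 0 < 1 < 2 < 3 < 4 < 5 < 6 < 7 < 8 < 9 on the vertex set. Then K (dimension 2) consists of the simplices:

  0-simplices (10): [0], [1], [2], [3], [4], [5], [6], [7], [8], [9]
  1-simplices (30): (30 of them)
  2-simplices (20): (20 of them)

Hence C_0 ≅ Z^10, C_1 ≅ Z^30, C_2 ≅ Z^20.

The boundary map ∂_1: C_1 → C_0 maps an edge to its endpoints' difference, ∂[p,q] = q − p.
This gives a 10×30 integer matrix of rank 9; reducing to Smith normal form yields diagonal entries (1,1,1,1,1,1,1,1,1).

The boundary map ∂_2: C_2 → C_1 sends each 2-simplex [p,q,r] to [q,r] − [p,r] + [p,q]. For instance
  ∂[2,5,6] = [5,6] − [2,6] + [2,5],
  ∂[3,4,7] = [4,7] − [3,7] + [3,4].
The resulting 30×20 matrix has rank 20, and its Smith normal form has invariant factors (1,1,1,1,1,1,1,1,1,1,1,1,1,1,1,1,1,1,1,2).

Reading off H_k = ker ∂_k / im ∂_{k+1}:

  H_1: rank ker ∂_1 − rank ∂_2 = (30 − 9) − 20 = 1, and ∂_2 has invariant factor 2 > 1, so H_1 = Z ⊕ Z/2Z.

(K is a triangulation of the Klein bottle.)

H_1 = Z ⊕ Z/2Z.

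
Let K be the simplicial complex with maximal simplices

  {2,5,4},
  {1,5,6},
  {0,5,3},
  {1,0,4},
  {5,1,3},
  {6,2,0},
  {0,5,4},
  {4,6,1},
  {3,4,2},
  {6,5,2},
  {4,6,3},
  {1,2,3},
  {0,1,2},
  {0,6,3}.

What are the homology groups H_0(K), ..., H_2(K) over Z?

H_0 ≅ Z,  H_1 ≅ Z^2,  H_2 ≅ Z.

K has 7 vertices, 21 edges, 14 triangles.
rank ∂_0 = 0, rank ∂_1 = 6 ⇒ b_0 = 7 − 0 − 6 = 1; all invariant factors of ∂_1 are 1 so no torsion. So H_0 ≅ Z.
rank ∂_1 = 6, rank ∂_2 = 13 ⇒ b_1 = 21 − 6 − 13 = 2; all invariant factors of ∂_2 are 1 so no torsion. So H_1 ≅ Z^2.
rank ∂_2 = 13, rank ∂_3 = 0 ⇒ b_2 = 14 − 13 − 0 = 1. So H_2 ≅ Z.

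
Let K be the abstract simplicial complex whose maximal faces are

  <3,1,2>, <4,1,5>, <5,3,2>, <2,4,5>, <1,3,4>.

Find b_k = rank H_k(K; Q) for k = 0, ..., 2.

b_0 = 1, b_1 = 1, b_2 = 0.

Fix the vertex order 1 < 2 < 3 < 4 < 5 and write every simplex with vertices in increasing order. Then dim K = 2 and the simplices of K are:

  0-simplices (5): [1], [2], [3], [4], [5]
  1-simplices (10): [1,2], [1,3], [1,4], [1,5], [2,3], [2,4], [2,5], [3,4], [3,5], [4,5]
  2-simplices (5): [1,2,3], [1,3,4], [1,4,5], [2,3,5], [2,4,5]

giving chain groups C_0 ≅ Z^5, C_1 ≅ Z^10, C_2 ≅ Z^5.

The boundary map ∂_1: C_1 → C_0 sends each edge [p,q] (with p < q) to q − p.
The 5×10 boundary matrix has rank 4 and Smith normal form diag(1,1,1,1).

Boundary ∂_2: C_2 → C_1 sends each 2-simplex [p,q,r] to [q,r] − [p,r] + [p,q]. For instance
  ∂[1,2,3] = [2,3] − [1,3] + [1,2],
  ∂[1,4,5] = [4,5] − [1,5] + [1,4].
The 10×5 boundary matrix has rank 5 and Smith normal form diag(1,1,1,1,1).

Computing H_k = (kernel of ∂_k) / (image of ∂_{k+1}):

  H_0: rank C_0 − rank ∂_1 = 5 − 4 = 1, and the invariant factors of ∂_1 are all 1, so H_0 = Z.
  H_1: rank ker ∂_1 − rank ∂_2 = (10 − 4) − 5 = 1, and the invariant factors of ∂_2 are all 1, so H_1 = Z.
  H_2: rank ker ∂_2 − rank ∂_3 = (5 − 5) − 0 = 0, and there is no ∂_3, so H_2 = 0.

As a check, the Euler characteristic is 5 − 10 + 5 = 0, which agrees with 1 − 1 + 0 = 0.
(K is a triangulation of the Möbius band.)

Hence the Betti numbers are b_0 = 1, b_1 = 1, b_2 = 0.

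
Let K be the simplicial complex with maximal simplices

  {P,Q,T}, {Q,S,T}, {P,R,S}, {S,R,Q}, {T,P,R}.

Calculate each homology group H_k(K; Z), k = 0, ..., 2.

K has 5 vertices, 10 edges, 5 triangles.
rank ∂_0 = 0, rank ∂_1 = 4 ⇒ b_0 = 5 − 0 − 4 = 1; all invariant factors of ∂_1 are 1 so no torsion. So H_0 ≅ Z.
rank ∂_1 = 4, rank ∂_2 = 5 ⇒ b_1 = 10 − 4 − 5 = 1; all invariant factors of ∂_2 are 1 so no torsion. So H_1 ≅ Z.
rank ∂_2 = 5, rank ∂_3 = 0 ⇒ b_2 = 5 − 5 − 0 = 0. So H_2 ≅ 0.

H_0 = Z,  H_1 = Z,  H_2 = 0.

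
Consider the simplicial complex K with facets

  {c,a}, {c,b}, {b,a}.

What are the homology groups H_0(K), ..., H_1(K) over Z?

Fix the vertex order a < b < c and write every simplex with vertices in increasing order. Then dim K = 1 and the simplices of K are:

  0-simplices (3): a, b, c
  1-simplices (3): ab, ac, bc

so the chain groups are C_0 ≅ Z^3, C_1 ≅ Z^3.

Boundary ∂_1: C_1 → C_0 is given by ∂[p,q] = [q] − [p]. For instance
  ∂ab = b − a.
As a 3×3 matrix over Z this has rank 2, with invariant factors (1,1).

Now H_k = ker ∂_k / im ∂_{k+1}, so:

  H_0: rank C_0 − rank ∂_1 = 3 − 2 = 1, and the invariant factors of ∂_1 are all 1, so H_0 ≅ Z.
  H_1: rank ker ∂_1 − rank ∂_2 = (3 − 2) − 0 = 1, and there is no ∂_2, so H_1 ≅ Z.

As a check, the Euler characteristic is 3 − 3 = 0, which agrees with 1 − 1 = 0.

H_0 ≅ Z,  H_1 ≅ Z.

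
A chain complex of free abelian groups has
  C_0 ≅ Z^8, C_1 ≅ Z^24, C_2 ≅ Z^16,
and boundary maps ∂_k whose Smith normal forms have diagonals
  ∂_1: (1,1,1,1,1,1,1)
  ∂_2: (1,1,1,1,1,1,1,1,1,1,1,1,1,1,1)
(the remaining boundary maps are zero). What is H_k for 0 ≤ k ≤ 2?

H_0: b_0 = 8 − 0 − 7 = 1; torsion from ∂_1 factors > 1: none. So H_0 ≅ Z.
H_1: b_1 = 24 − 7 − 15 = 2; torsion from ∂_2 factors > 1: none. So H_1 ≅ Z^2.
H_2: b_2 = 16 − 15 − 0 = 1; torsion from ∂_3 factors > 1: none. So H_2 ≅ Z.

H_0 ≅ Z,  H_1 ≅ Z^2,  H_2 ≅ Z.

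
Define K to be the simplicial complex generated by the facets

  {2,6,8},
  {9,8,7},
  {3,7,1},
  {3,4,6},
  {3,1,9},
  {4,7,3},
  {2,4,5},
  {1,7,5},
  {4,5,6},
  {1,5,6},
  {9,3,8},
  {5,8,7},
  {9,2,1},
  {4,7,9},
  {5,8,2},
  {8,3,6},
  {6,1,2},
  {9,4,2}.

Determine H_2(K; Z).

H_2 = 0.

Order the vertices as 1 < 2 < 3 < 4 < 5 < 6 < 7 < 8 < 9. Listing each simplex with vertices in this order, K has dimension 2 with simplices:

  0-simplices (9): [1], [2], [3], [4], [5], [6], [7], [8], [9]
  1-simplices (27): (27 of them)
  2-simplices (18): [1,2,6], [1,2,9], [1,3,7], [1,3,9], [1,5,6], [1,5,7], [2,4,5], [2,4,9], [2,5,8], [2,6,8], [3,4,6], [3,4,7], [3,6,8], [3,8,9], [4,5,6], [4,7,9], [5,7,8], [7,8,9]

giving chain groups C_0 ≅ Z^9, C_1 ≅ Z^27, C_2 ≅ Z^18.

Boundary ∂_1: C_1 → C_0 is given by ∂[p,q] = [q] − [p].
This gives a 9×27 integer matrix of rank 8; reducing to Smith normal form yields diagonal entries (1,1,1,1,1,1,1,1).

The boundary map ∂_2: C_2 → C_1 acts by ∂[p,q,r] = [q,r] − [p,r] + [p,q]. For instance
  ∂[3,8,9] = [8,9] − [3,9] + [3,8],
  ∂[1,5,6] = [5,6] − [1,6] + [1,5].
The resulting 27×18 matrix has rank 18, and its Smith normal form has invariant factors (1,1,1,1,1,1,1,1,1,1,1,1,1,1,1,1,1,2).

Computing H_k = (kernel of ∂_k) / (image of ∂_{k+1}):

  H_2: rank ker ∂_2 − rank ∂_3 = (18 − 18) − 0 = 0, and there is no ∂_3, so H_2 ≅ 0.

(K is a triangulation of the Klein bottle.)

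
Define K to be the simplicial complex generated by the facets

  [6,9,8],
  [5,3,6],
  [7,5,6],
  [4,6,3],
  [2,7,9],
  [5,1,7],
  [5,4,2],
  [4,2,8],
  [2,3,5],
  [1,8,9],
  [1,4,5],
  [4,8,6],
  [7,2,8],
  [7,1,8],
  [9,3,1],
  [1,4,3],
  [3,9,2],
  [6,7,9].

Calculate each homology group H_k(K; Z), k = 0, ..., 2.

Order the vertices as 1 < 2 < 3 < 4 < 5 < 6 < 7 < 8 < 9. Listing each simplex with vertices in this order, K has dimension 2 with simplices:

  0-simplices (9): [1], [2], [3], [4], [5], [6], [7], [8], [9]
  1-simplices (27): (27 of them)
  2-simplices (18): [1,3,4], [1,3,9], [1,4,5], [1,5,7], [1,7,8], [1,8,9], [2,3,5], [2,3,9], [2,4,5], [2,4,8], [2,7,8], [2,7,9], [3,4,6], [3,5,6], [4,6,8], [5,6,7], [6,7,9], [6,8,9]

Hence C_0 ≅ Z^9, C_1 ≅ Z^27, C_2 ≅ Z^18.

The boundary map ∂_1: C_1 → C_0 maps an edge to its endpoints' difference, ∂[p,q] = q − p.
As a 9×27 matrix over Z this has rank 8, with invariant factors (1,1,1,1,1,1,1,1).

The boundary map ∂_2: C_2 → C_1 acts by ∂[p,q,r] = [q,r] − [p,r] + [p,q]. For instance
  ∂[1,3,4] = [3,4] − [1,4] + [1,3],
  ∂[1,7,8] = [7,8] − [1,8] + [1,7].
The resulting 27×18 matrix has rank 18, and its Smith normal form has invariant factors (1,1,1,1,1,1,1,1,1,1,1,1,1,1,1,1,1,2).

From H_k ≅ ker(∂_k) / im(∂_{k+1}) we obtain:

  H_0: rank C_0 − rank ∂_1 = 9 − 8 = 1, and the invariant factors of ∂_1 are all 1, so H_0 ≅ Z.
  H_1: rank ker ∂_1 − rank ∂_2 = (27 − 8) − 18 = 1, and ∂_2 has invariant factor 2 > 1, so H_1 ≅ Z ⊕ Z/2.
  H_2: rank ker ∂_2 − rank ∂_3 = (18 − 18) − 0 = 0, and there is no ∂_3, so H_2 ≅ 0.

As a check, the Euler characteristic is 9 − 27 + 18 = 0, which agrees with 1 − 1 + 0 = 0.

H_0 ≅ Z,  H_1 ≅ Z ⊕ Z/2,  H_2 = 0.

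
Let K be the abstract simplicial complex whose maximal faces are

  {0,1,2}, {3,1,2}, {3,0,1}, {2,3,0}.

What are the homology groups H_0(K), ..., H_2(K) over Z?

Take the total order 0 < 1 < 2 < 3 on the vertex set. Then K (dimension 2) consists of the simplices:

  0-simplices (4): [0], [1], [2], [3]
  1-simplices (6): [0,1], [0,2], [0,3], [1,2], [1,3], [2,3]
  2-simplices (4): [0,1,2], [0,1,3], [0,2,3], [1,2,3]

giving chain groups C_0 ≅ Z^4, C_1 ≅ Z^6, C_2 ≅ Z^4.

The boundary map ∂_1: C_1 → C_0 sends each edge [p,q] (with p < q) to q − p.
This gives a 4×6 integer matrix of rank 3; reducing to Smith normal form yields diagonal entries (1,1,1).

Boundary ∂_2: C_2 → C_1 acts by ∂[p,q,r] = [q,r] − [p,r] + [p,q]. For instance
  ∂[0,1,3] = [1,3] − [0,3] + [0,1],
  ∂[0,2,3] = [2,3] − [0,3] + [0,2].
As a 6×4 matrix over Z this has rank 3, with invariant factors (1,1,1).

Now H_k = ker ∂_k / im ∂_{k+1}, so:

  H_0: rank C_0 − rank ∂_1 = 4 − 3 = 1, and the invariant factors of ∂_1 are all 1, so H_0 ≅ Z.
  H_1: rank ker ∂_1 − rank ∂_2 = (6 − 3) − 3 = 0, and the invariant factors of ∂_2 are all 1, so H_1 ≅ 0.
  H_2: rank ker ∂_2 − rank ∂_3 = (4 − 3) − 0 = 1, and there is no ∂_3, so H_2 ≅ Z.

As a check, the Euler characteristic is 4 − 6 + 4 = 2, which agrees with 1 − 0 + 1 = 2.

H_0 = Z,  H_1 = 0,  H_2 = Z.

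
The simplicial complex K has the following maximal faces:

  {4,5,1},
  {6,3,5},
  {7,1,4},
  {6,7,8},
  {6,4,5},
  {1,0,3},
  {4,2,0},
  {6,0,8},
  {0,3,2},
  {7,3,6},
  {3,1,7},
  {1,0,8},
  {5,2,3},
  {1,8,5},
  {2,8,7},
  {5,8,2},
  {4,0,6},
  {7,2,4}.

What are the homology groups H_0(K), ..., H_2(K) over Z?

We work with the vertex ordering 0 < 1 < 2 < 3 < 4 < 5 < 6 < 7 < 8. The simplices of K, each written with vertices in increasing order, are:

  0-simplices (9): [0], [1], [2], [3], [4], [5], [6], [7], [8]
  1-simplices (27): (27 of them)
  2-simplices (18): [0,1,3], [0,1,8], [0,2,3], [0,2,4], [0,4,6], [0,6,8], [1,3,7], [1,4,5], [1,4,7], [1,5,8], [2,3,5], [2,4,7], [2,5,8], [2,7,8], [3,5,6], [3,6,7], [4,5,6], [6,7,8]

so the chain groups are C_0 ≅ Z^9, C_1 ≅ Z^27, C_2 ≅ Z^18.

The boundary map ∂_1: C_1 → C_0 maps an edge to its endpoints' difference, ∂[p,q] = q − p. For instance
  ∂[0,6] = [6] − [0].
As a 9×27 matrix over Z this has rank 8, with invariant factors (1,1,1,1,1,1,1,1).

The boundary map ∂_2: C_2 → C_1 sends each 2-simplex [p,q,r] to [q,r] − [p,r] + [p,q]. For instance
  ∂[0,4,6] = [4,6] − [0,6] + [0,4],
  ∂[0,1,8] = [1,8] − [0,8] + [0,1].
As a 27×18 matrix over Z this has rank 17, with invariant factors (1,1,1,1,1,1,1,1,1,1,1,1,1,1,1,1,1).

From H_k ≅ ker(∂_k) / im(∂_{k+1}) we obtain:

  H_0: rank C_0 − rank ∂_1 = 9 − 8 = 1, and the invariant factors of ∂_1 are all 1, so H_0 = Z.
  H_1: rank ker ∂_1 − rank ∂_2 = (27 − 8) − 17 = 2, and the invariant factors of ∂_2 are all 1, so H_1 = Z^2.
  H_2: rank ker ∂_2 − rank ∂_3 = (18 − 17) − 0 = 1, and there is no ∂_3, so H_2 = Z.

(K is a triangulation of the torus T^2.)

H_0 ≅ Z,  H_1 ≅ Z^2,  H_2 ≅ Z.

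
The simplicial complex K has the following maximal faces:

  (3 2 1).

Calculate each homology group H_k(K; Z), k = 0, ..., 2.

Order the vertices as 1 < 2 < 3. Listing each simplex with vertices in this order, K has dimension 2 with simplices:

  0-simplices (3): [1], [2], [3]
  1-simplices (3): [1,2], [1,3], [2,3]
  2-simplices (1): [1,2,3]

giving chain groups C_0 ≅ Z^3, C_1 ≅ Z^3, C_2 ≅ Z^1.

The boundary map ∂_1: C_1 → C_0 maps an edge to its endpoints' difference, ∂[p,q] = q − p.
The resulting 3×3 matrix has rank 2, and its Smith normal form has invariant factors (1,1).

∂_2: C_2 → C_1 acts by ∂[p,q,r] = [q,r] − [p,r] + [p,q]. For instance
  ∂[1,2,3] = [2,3] − [1,3] + [1,2].
The resulting 3×1 matrix has rank 1, and its Smith normal form has invariant factors (1).

Reading off H_k = ker ∂_k / im ∂_{k+1}:

  H_0: rank C_0 − rank ∂_1 = 3 − 2 = 1, and the invariant factors of ∂_1 are all 1, so H_0 = Z.
  H_1: rank ker ∂_1 − rank ∂_2 = (3 − 2) − 1 = 0, and the invariant factors of ∂_2 are all 1, so H_1 = 0.
  H_2: rank ker ∂_2 − rank ∂_3 = (1 − 1) − 0 = 0, and there is no ∂_3, so H_2 = 0.

(K is a triangulation of the 2-simplex.)

H_0 ≅ Z,  H_1 = 0,  H_2 = 0.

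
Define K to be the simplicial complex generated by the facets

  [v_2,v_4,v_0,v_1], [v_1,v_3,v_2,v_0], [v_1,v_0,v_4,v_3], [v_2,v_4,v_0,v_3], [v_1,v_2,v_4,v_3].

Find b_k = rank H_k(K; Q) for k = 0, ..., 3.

We work with the vertex ordering v_0 < v_1 < v_2 < v_3 < v_4. The simplices of K, each written with vertices in increasing order, are:

  0-simplices (5): [v_0], [v_1], [v_2], [v_3], [v_4]
  1-simplices (10): [v_0,v_1], [v_0,v_2], [v_0,v_3], [v_0,v_4], [v_1,v_2], [v_1,v_3], [v_1,v_4], [v_2,v_3], [v_2,v_4], [v_3,v_4]
  2-simplices (10): [v_0,v_1,v_2], [v_0,v_1,v_3], [v_0,v_1,v_4], [v_0,v_2,v_3], [v_0,v_2,v_4], [v_0,v_3,v_4], [v_1,v_2,v_3], [v_1,v_2,v_4], [v_1,v_3,v_4], [v_2,v_3,v_4]
  3-simplices (5): [v_0,v_1,v_2,v_3], [v_0,v_1,v_2,v_4], [v_0,v_1,v_3,v_4], [v_0,v_2,v_3,v_4], [v_1,v_2,v_3,v_4]

Hence C_0 ≅ Z^5, C_1 ≅ Z^10, C_2 ≅ Z^10, C_3 ≅ Z^5.

Boundary ∂_1: C_1 → C_0 is given by ∂[p,q] = [q] − [p].
The 5×10 boundary matrix has rank 4 and Smith normal form diag(1,1,1,1).

∂_2: C_2 → C_1 sends each 2-simplex [p,q,r] to [q,r] − [p,r] + [p,q]. For instance
  ∂[v_0,v_1,v_2] = [v_1,v_2] − [v_0,v_2] + [v_0,v_1],
  ∂[v_0,v_2,v_4] = [v_2,v_4] − [v_0,v_4] + [v_0,v_2].
The resulting 10×10 matrix has rank 6, and its Smith normal form has invariant factors (1,1,1,1,1,1).

∂_3: C_3 → C_2 sends each 3-simplex σ to the alternating sum Σ_i (−1)^i (σ with its i-th vertex removed). For instance
  ∂[v_0,v_1,v_3,v_4] = [v_1,v_3,v_4] − [v_0,v_3,v_4] + [v_0,v_1,v_4] − [v_0,v_1,v_3],
  ∂[v_1,v_2,v_3,v_4] = [v_2,v_3,v_4] − [v_1,v_3,v_4] + [v_1,v_2,v_4] − [v_1,v_2,v_3].
The resulting 10×5 matrix has rank 4, and its Smith normal form has invariant factors (1,1,1,1).

Now H_k = ker ∂_k / im ∂_{k+1}, so:

  H_0: rank C_0 − rank ∂_1 = 5 − 4 = 1, and the invariant factors of ∂_1 are all 1, so H_0 ≅ Z.
  H_1: rank ker ∂_1 − rank ∂_2 = (10 − 4) − 6 = 0, and the invariant factors of ∂_2 are all 1, so H_1 ≅ 0.
  H_2: rank ker ∂_2 − rank ∂_3 = (10 − 6) − 4 = 0, and the invariant factors of ∂_3 are all 1, so H_2 ≅ 0.
  H_3: rank ker ∂_3 − rank ∂_4 = (5 − 4) − 0 = 1, and there is no ∂_4, so H_3 ≅ Z.

Hence the Betti numbers are b_0 = 1, b_1 = 0, b_2 = 0, b_3 = 1.

b_0 = 1, b_1 = 0, b_2 = 0, b_3 = 1.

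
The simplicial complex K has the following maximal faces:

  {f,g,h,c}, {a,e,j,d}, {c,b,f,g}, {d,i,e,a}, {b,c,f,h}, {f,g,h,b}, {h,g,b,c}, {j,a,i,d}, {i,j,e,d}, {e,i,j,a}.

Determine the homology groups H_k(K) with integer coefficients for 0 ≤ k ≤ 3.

Fix the vertex order a < b < c < d < e < f < g < h < i < j and write every simplex with vertices in increasing order. Then dim K = 3 and the simplices of K are:

  0-simplices (10): a, b, c, d, e, f, g, h, i, j
  1-simplices (20): ad, ae, ai, aj, bc, bf, bg, bh, cf, cg, ch, de, di, dj, ei, ej, fg, fh, gh, ij
  2-simplices (20): ade, adi, adj, aei, aej, aij, bcf, bcg, bch, bfg, bfh, bgh, cfg, cfh, cgh, dei, dej, dij, eij, fgh
  3-simplices (10): adei, adej, adij, aeij, bcfg, bcfh, bcgh, bfgh, cfgh, deij

so the chain groups are C_0 ≅ Z^10, C_1 ≅ Z^20, C_2 ≅ Z^20, C_3 ≅ Z^10.

Boundary ∂_1: C_1 → C_0 maps an edge to its endpoints' difference, ∂[p,q] = q − p. For instance
  ∂ej = j − e.
As a 10×20 matrix over Z this has rank 8, with invariant factors (1,1,1,1,1,1,1,1).

The boundary map ∂_2: C_2 → C_1 maps a triangle to the signed sum of its edges. For instance
  ∂bcf = cf − bf + bc,
  ∂dej = ej − dj + de.
The 20×20 boundary matrix has rank 12 and Smith normal form diag(1,1,1,1,1,1,1,1,1,1,1,1).

The boundary map ∂_3: C_3 → C_2 sends each 3-simplex σ to the alternating sum Σ_i (−1)^i (σ with its i-th vertex removed). For instance
  ∂bcfh = cfh − bfh + bch − bcf,
  ∂adij = dij − aij + adj − adi.
This gives a 20×10 integer matrix of rank 8; reducing to Smith normal form yields diagonal entries (1,1,1,1,1,1,1,1).

Now H_k = ker ∂_k / im ∂_{k+1}, so:

  H_0: rank C_0 − rank ∂_1 = 10 − 8 = 2, and the invariant factors of ∂_1 are all 1, so H_0 = Z^2.
  H_1: rank ker ∂_1 − rank ∂_2 = (20 − 8) − 12 = 0, and the invariant factors of ∂_2 are all 1, so H_1 = 0.
  H_2: rank ker ∂_2 − rank ∂_3 = (20 − 12) − 8 = 0, and the invariant factors of ∂_3 are all 1, so H_2 = 0.
  H_3: rank ker ∂_3 − rank ∂_4 = (10 − 8) − 0 = 2, and there is no ∂_4, so H_3 = Z^2.

H_0 ≅ Z^2,  H_1 = 0,  H_2 = 0,  H_3 ≅ Z^2.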